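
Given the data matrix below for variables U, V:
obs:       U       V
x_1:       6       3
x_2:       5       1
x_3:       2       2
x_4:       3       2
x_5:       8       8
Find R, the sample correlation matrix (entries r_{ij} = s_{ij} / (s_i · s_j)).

Step 1 — column means:
  mean(U) = (6 + 5 + 2 + 3 + 8) / 5 = 24/5 = 4.8
  mean(V) = (3 + 1 + 2 + 2 + 8) / 5 = 16/5 = 3.2

Step 2 — sample variances and covariances s[i,j] = (1/(n-1)) · Σ_k (x_{k,i} - mean_i) · (x_{k,j} - mean_j), with n-1 = 4:
  s[U,U] = ((1.2)·(1.2) + (0.2)·(0.2) + (-2.8)·(-2.8) + (-1.8)·(-1.8) + (3.2)·(3.2)) / 4 = 22.8/4 = 5.7
  s[U,V] = ((1.2)·(-0.2) + (0.2)·(-2.2) + (-2.8)·(-1.2) + (-1.8)·(-1.2) + (3.2)·(4.8)) / 4 = 20.2/4 = 5.05
  s[V,V] = ((-0.2)·(-0.2) + (-2.2)·(-2.2) + (-1.2)·(-1.2) + (-1.2)·(-1.2) + (4.8)·(4.8)) / 4 = 30.8/4 = 7.7
  Sample standard deviations s_i = √(s[i,i]):
  s(U) = √(5.7) = 2.3875
  s(V) = √(7.7) = 2.7749

Step 3 — r_{ij} = s_{ij} / (s_i · s_j):
  r[U,U] = 1 (diagonal).
  r[U,V] = 5.05 / (2.3875 · 2.7749) = 5.05 / 6.625 = 0.7623
  r[V,V] = 1 (diagonal).

R is symmetric with unit diagonal. Assembling:

R = [[1, 0.7623],
 [0.7623, 1]]


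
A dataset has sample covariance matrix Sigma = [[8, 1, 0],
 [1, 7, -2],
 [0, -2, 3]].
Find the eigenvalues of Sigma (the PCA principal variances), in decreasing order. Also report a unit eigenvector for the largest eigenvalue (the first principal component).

Step 1 — characteristic polynomial p(λ) = det(λI - Sigma) = λ³ - tr·λ² + c_1·λ - det, where tr = trace, c_1 = sum of the principal 2×2 minors, det = det(Sigma):
  tr = 8 + 7 + 3 = 18,
  c_1 = (8·7 - (1)²) + (8·3 - (0)²) + (7·3 - (-2)²) = 55 + 24 + 17 = 96,
  det = 8·(7·3 - (-2)²) - (1)·((1)·3 - (-2)·(0)) + (0)·((1)·(-2) - 7·(0)) = 8·(17) - (1)·(3) + (0)·(-2) = 133.
  So p(λ) = λ³ - 18λ² + 96λ - 133.
Step 2 — look for an integer root (rational root theorem: any rational root is an integer divisor of 133). Testing λ = 7:
  p(7) = 343 - 882 + 672 - 133 = 0  ✓
  Dividing out (λ - 7): p(λ) = (λ - 7)(λ² - 11λ + 19).
Step 3 — remaining eigenvalues from the quadratic λ² - 11λ + 19 = 0:
  Δ = 11² - 4·19 = 121 - 76 = 45,  λ = (11 ± √45)/2 = (11 ± 6.7082)/2 ≈ 8.8541 or 2.1459.
  Sorted: λ_1 = 8.8541,  λ_2 = 7,  λ_3 = 2.1459  (check: sum = 18 = tr ✓).

Step 4 — unit eigenvector for λ_1 ≈ 8.8541: v spans the null space of (Sigma - λ_1 I), whose rows are
  r_1 = (-0.8541, 1, 0),  r_2 = (1, -1.8541, -2),  r_3 = (0, -2, -5.8541).
  v is orthogonal to every row, so take v ∝ r_1 × r_2 = ((1)·(-2) - (0)·(-1.8541), (0)·(1) - (-0.8541)·(-2), (-0.8541)·(-1.8541) - (1)·(1)) ≈ (-2, -1.7082, 0.5836).
  Rescale (multiply by -1 so the first nonzero entry is positive): u = (2, 1.7082, -0.5836).
  ||u|| = √((2)² + (1.7082)² + (-0.5836)²) = √(7.2585) ≈ 2.6942,  v_1 = u/||u|| ≈ (0.7423, 0.634, -0.2166) (||v_1|| = 1).

λ_1 = 8.8541,  λ_2 = 7,  λ_3 = 2.1459;  v_1 ≈ (0.7423, 0.634, -0.2166)


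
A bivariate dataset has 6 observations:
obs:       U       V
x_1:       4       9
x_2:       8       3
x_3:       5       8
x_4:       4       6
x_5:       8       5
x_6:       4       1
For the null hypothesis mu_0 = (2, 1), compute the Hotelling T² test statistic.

Step 1 — sample mean vector:
  mean(U) = (4 + 8 + 5 + 4 + 8 + 4) / 6 = 33/6 = 5.5
  mean(V) = (9 + 3 + 8 + 6 + 5 + 1) / 6 = 32/6 = 5.3333
  x̄ = (5.5, 5.3333),  deviation x̄ - mu_0 = (5.5, 5.3333) - (2, 1) = (3.5, 4.3333).

Step 2 — sample covariance matrix, S[i,j] = (1/(n-1)) · Σ_k (x_{k,i} - mean_i) · (x_{k,j} - mean_j), divisor n-1 = 5:
  S[U,U] = ((-1.5)·(-1.5) + (2.5)·(2.5) + (-0.5)·(-0.5) + (-1.5)·(-1.5) + (2.5)·(2.5) + (-1.5)·(-1.5)) / 5 = 19.5/5 = 3.9
  S[U,V] = ((-1.5)·(3.6667) + (2.5)·(-2.3333) + (-0.5)·(2.6667) + (-1.5)·(0.6667) + (2.5)·(-0.3333) + (-1.5)·(-4.3333)) / 5 = -8/5 = -1.6
  S[V,V] = ((3.6667)·(3.6667) + (-2.3333)·(-2.3333) + (2.6667)·(2.6667) + (0.6667)·(0.6667) + (-0.3333)·(-0.3333) + (-4.3333)·(-4.3333)) / 5 = 45.3333/5 = 9.0667
  S = [[3.9, -1.6],
 [-1.6, 9.0667]].

Step 3 — invert S. det(S) = 3.9·9.0667 - (-1.6)² = 32.8.
  S^{-1} = (1/det) · [[d, -b], [-b, a]] = [[0.2764, 0.0488],
 [0.0488, 0.1189]].

Step 4 — quadratic form (x̄ - mu_0)^T · S^{-1} · (x̄ - mu_0):
  S^{-1} · (x̄ - mu_0) = (1.1789, 0.686),
  (x̄ - mu_0)^T · [...] = (3.5)·(1.1789) + (4.3333)·(0.686) = 7.0986.

Step 5 — scale by n: T² = 6 · 7.0986 = 42.5915.

T² ≈ 42.5915


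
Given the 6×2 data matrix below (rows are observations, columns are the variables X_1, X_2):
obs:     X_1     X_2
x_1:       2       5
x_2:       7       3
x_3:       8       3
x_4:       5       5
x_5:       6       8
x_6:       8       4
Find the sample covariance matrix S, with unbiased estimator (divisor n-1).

Step 1 — column means:
  mean(X_1) = (2 + 7 + 8 + 5 + 6 + 8) / 6 = 36/6 = 6
  mean(X_2) = (5 + 3 + 3 + 5 + 8 + 4) / 6 = 28/6 = 4.6667

Step 2 — sample covariance S[i,j] = (1/(n-1)) · Σ_k (x_{k,i} - mean_i) · (x_{k,j} - mean_j), with n-1 = 5.
  S[X_1,X_1] = ((-4)·(-4) + (1)·(1) + (2)·(2) + (-1)·(-1) + (0)·(0) + (2)·(2)) / 5 = 26/5 = 5.2
  S[X_1,X_2] = ((-4)·(0.3333) + (1)·(-1.6667) + (2)·(-1.6667) + (-1)·(0.3333) + (0)·(3.3333) + (2)·(-0.6667)) / 5 = -8/5 = -1.6
  S[X_2,X_2] = ((0.3333)·(0.3333) + (-1.6667)·(-1.6667) + (-1.6667)·(-1.6667) + (0.3333)·(0.3333) + (3.3333)·(3.3333) + (-0.6667)·(-0.6667)) / 5 = 17.3333/5 = 3.4667

S is symmetric (S[j,i] = S[i,j]). Assembling:

S = [[5.2, -1.6],
 [-1.6, 3.4667]]


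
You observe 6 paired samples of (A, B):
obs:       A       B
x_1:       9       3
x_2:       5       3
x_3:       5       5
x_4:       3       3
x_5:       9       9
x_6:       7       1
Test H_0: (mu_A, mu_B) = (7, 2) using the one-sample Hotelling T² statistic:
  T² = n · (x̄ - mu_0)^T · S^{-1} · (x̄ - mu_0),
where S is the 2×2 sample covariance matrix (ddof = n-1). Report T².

Step 1 — sample mean vector:
  mean(A) = (9 + 5 + 5 + 3 + 9 + 7) / 6 = 38/6 = 6.3333
  mean(B) = (3 + 3 + 5 + 3 + 9 + 1) / 6 = 24/6 = 4
  x̄ = (6.3333, 4),  deviation x̄ - mu_0 = (6.3333, 4) - (7, 2) = (-0.6667, 2).

Step 2 — sample covariance matrix, S[i,j] = (1/(n-1)) · Σ_k (x_{k,i} - mean_i) · (x_{k,j} - mean_j), divisor n-1 = 5:
  S[A,A] = ((2.6667)·(2.6667) + (-1.3333)·(-1.3333) + (-1.3333)·(-1.3333) + (-3.3333)·(-3.3333) + (2.6667)·(2.6667) + (0.6667)·(0.6667)) / 5 = 29.3333/5 = 5.8667
  S[A,B] = ((2.6667)·(-1) + (-1.3333)·(-1) + (-1.3333)·(1) + (-3.3333)·(-1) + (2.6667)·(5) + (0.6667)·(-3)) / 5 = 12/5 = 2.4
  S[B,B] = ((-1)·(-1) + (-1)·(-1) + (1)·(1) + (-1)·(-1) + (5)·(5) + (-3)·(-3)) / 5 = 38/5 = 7.6
  S = [[5.8667, 2.4],
 [2.4, 7.6]].

Step 3 — invert S. det(S) = 5.8667·7.6 - (2.4)² = 38.8267.
  S^{-1} = (1/det) · [[d, -b], [-b, a]] = [[0.1957, -0.0618],
 [-0.0618, 0.1511]].

Step 4 — quadratic form (x̄ - mu_0)^T · S^{-1} · (x̄ - mu_0):
  S^{-1} · (x̄ - mu_0) = (-0.2541, 0.3434),
  (x̄ - mu_0)^T · [...] = (-0.6667)·(-0.2541) + (2)·(0.3434) = 0.8562.

Step 5 — scale by n: T² = 6 · 0.8562 = 5.1374.

T² ≈ 5.1374


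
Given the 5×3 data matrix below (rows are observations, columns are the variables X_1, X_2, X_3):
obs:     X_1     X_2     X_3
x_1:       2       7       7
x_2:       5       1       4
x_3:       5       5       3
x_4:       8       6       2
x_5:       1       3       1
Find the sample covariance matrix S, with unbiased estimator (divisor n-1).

Step 1 — column means:
  mean(X_1) = (2 + 5 + 5 + 8 + 1) / 5 = 21/5 = 4.2
  mean(X_2) = (7 + 1 + 5 + 6 + 3) / 5 = 22/5 = 4.4
  mean(X_3) = (7 + 4 + 3 + 2 + 1) / 5 = 17/5 = 3.4

Step 2 — sample covariance S[i,j] = (1/(n-1)) · Σ_k (x_{k,i} - mean_i) · (x_{k,j} - mean_j), with n-1 = 4.
  S[X_1,X_1] = ((-2.2)·(-2.2) + (0.8)·(0.8) + (0.8)·(0.8) + (3.8)·(3.8) + (-3.2)·(-3.2)) / 4 = 30.8/4 = 7.7
  S[X_1,X_2] = ((-2.2)·(2.6) + (0.8)·(-3.4) + (0.8)·(0.6) + (3.8)·(1.6) + (-3.2)·(-1.4)) / 4 = 2.6/4 = 0.65
  S[X_1,X_3] = ((-2.2)·(3.6) + (0.8)·(0.6) + (0.8)·(-0.4) + (3.8)·(-1.4) + (-3.2)·(-2.4)) / 4 = -5.4/4 = -1.35
  S[X_2,X_2] = ((2.6)·(2.6) + (-3.4)·(-3.4) + (0.6)·(0.6) + (1.6)·(1.6) + (-1.4)·(-1.4)) / 4 = 23.2/4 = 5.8
  S[X_2,X_3] = ((2.6)·(3.6) + (-3.4)·(0.6) + (0.6)·(-0.4) + (1.6)·(-1.4) + (-1.4)·(-2.4)) / 4 = 8.2/4 = 2.05
  S[X_3,X_3] = ((3.6)·(3.6) + (0.6)·(0.6) + (-0.4)·(-0.4) + (-1.4)·(-1.4) + (-2.4)·(-2.4)) / 4 = 21.2/4 = 5.3

S is symmetric (S[j,i] = S[i,j]). Assembling:

S = [[7.7, 0.65, -1.35],
 [0.65, 5.8, 2.05],
 [-1.35, 2.05, 5.3]]


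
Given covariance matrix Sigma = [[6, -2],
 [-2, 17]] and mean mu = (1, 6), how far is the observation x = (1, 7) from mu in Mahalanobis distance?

Step 1 — centre the observation: (x - mu) = (0, 1).

Step 2 — invert Sigma. det(Sigma) = 6·17 - (-2)² = 98.
  Sigma^{-1} = (1/det) · [[d, -b], [-b, a]] = [[0.1735, 0.0204],
 [0.0204, 0.0612]].

Step 3 — form the quadratic (x - mu)^T · Sigma^{-1} · (x - mu):
  Sigma^{-1} · (x - mu) = (0.0204, 0.0612).
  (x - mu)^T · [Sigma^{-1} · (x - mu)] = (0)·(0.0204) + (1)·(0.0612) = 0.0612.

Step 4 — take square root: d = √(0.0612) ≈ 0.2474.

d(x, mu) = √(0.0612) ≈ 0.2474


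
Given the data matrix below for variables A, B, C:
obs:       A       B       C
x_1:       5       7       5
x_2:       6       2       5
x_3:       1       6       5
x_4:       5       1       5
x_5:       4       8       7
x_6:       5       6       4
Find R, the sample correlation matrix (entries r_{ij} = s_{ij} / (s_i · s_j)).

Step 1 — column means:
  mean(A) = (5 + 6 + 1 + 5 + 4 + 5) / 6 = 26/6 = 4.3333
  mean(B) = (7 + 2 + 6 + 1 + 8 + 6) / 6 = 30/6 = 5
  mean(C) = (5 + 5 + 5 + 5 + 7 + 4) / 6 = 31/6 = 5.1667

Step 2 — sample variances and covariances s[i,j] = (1/(n-1)) · Σ_k (x_{k,i} - mean_i) · (x_{k,j} - mean_j), with n-1 = 5:
  s[A,A] = ((0.6667)·(0.6667) + (1.6667)·(1.6667) + (-3.3333)·(-3.3333) + (0.6667)·(0.6667) + (-0.3333)·(-0.3333) + (0.6667)·(0.6667)) / 5 = 15.3333/5 = 3.0667
  s[A,B] = ((0.6667)·(2) + (1.6667)·(-3) + (-3.3333)·(1) + (0.6667)·(-4) + (-0.3333)·(3) + (0.6667)·(1)) / 5 = -10/5 = -2
  s[A,C] = ((0.6667)·(-0.1667) + (1.6667)·(-0.1667) + (-3.3333)·(-0.1667) + (0.6667)·(-0.1667) + (-0.3333)·(1.8333) + (0.6667)·(-1.1667)) / 5 = -1.3333/5 = -0.2667
  s[B,B] = ((2)·(2) + (-3)·(-3) + (1)·(1) + (-4)·(-4) + (3)·(3) + (1)·(1)) / 5 = 40/5 = 8
  s[B,C] = ((2)·(-0.1667) + (-3)·(-0.1667) + (1)·(-0.1667) + (-4)·(-0.1667) + (3)·(1.8333) + (1)·(-1.1667)) / 5 = 5/5 = 1
  s[C,C] = ((-0.1667)·(-0.1667) + (-0.1667)·(-0.1667) + (-0.1667)·(-0.1667) + (-0.1667)·(-0.1667) + (1.8333)·(1.8333) + (-1.1667)·(-1.1667)) / 5 = 4.8333/5 = 0.9667
  Sample standard deviations s_i = √(s[i,i]):
  s(A) = √(3.0667) = 1.7512
  s(B) = √(8) = 2.8284
  s(C) = √(0.9667) = 0.9832

Step 3 — r_{ij} = s_{ij} / (s_i · s_j):
  r[A,A] = 1 (diagonal).
  r[A,B] = -2 / (1.7512 · 2.8284) = -2 / 4.9531 = -0.4038
  r[A,C] = -0.2667 / (1.7512 · 0.9832) = -0.2667 / 1.7218 = -0.1549
  r[B,B] = 1 (diagonal).
  r[B,C] = 1 / (2.8284 · 0.9832) = 1 / 2.7809 = 0.3596
  r[C,C] = 1 (diagonal).

R is symmetric with unit diagonal. Assembling:

R = [[1, -0.4038, -0.1549],
 [-0.4038, 1, 0.3596],
 [-0.1549, 0.3596, 1]]


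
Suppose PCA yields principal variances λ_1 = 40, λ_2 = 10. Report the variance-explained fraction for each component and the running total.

Step 1 — total variance = trace(Sigma) = Σ λ_i = 40 + 10 = 50.

Step 2 — fraction explained by component i = λ_i / Σ λ:
  PC1: 40/50 = 0.8
  PC2: 10/50 = 0.2

Step 3 — cumulative fraction after k components = (λ_1 + ... + λ_k) / Σ λ:
  k = 1: 40/50 = 0.8
  k = 2: (40 + 10)/50 = 50/50 = 1

Summary (fraction, with percent):

explained: PC1 0.8 (80%), PC2 0.2 (20%);  cumulative: 0.8, 1


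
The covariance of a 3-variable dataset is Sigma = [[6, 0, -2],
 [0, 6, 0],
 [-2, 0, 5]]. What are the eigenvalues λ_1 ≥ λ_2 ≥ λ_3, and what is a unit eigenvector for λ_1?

Step 1 — characteristic polynomial p(λ) = det(λI - Sigma) = λ³ - tr·λ² + c_1·λ - det, where tr = trace, c_1 = sum of the principal 2×2 minors, det = det(Sigma):
  tr = 6 + 6 + 5 = 17,
  c_1 = (6·6 - (0)²) + (6·5 - (-2)²) + (6·5 - (0)²) = 36 + 26 + 30 = 92,
  det = 6·(6·5 - (0)²) - (0)·((0)·5 - (0)·(-2)) + (-2)·((0)·(0) - 6·(-2)) = 6·(30) - (0)·(0) + (-2)·(12) = 156.
  So p(λ) = λ³ - 17λ² + 92λ - 156.
Step 2 — look for an integer root (rational root theorem: any rational root is an integer divisor of 156). Testing λ = 6:
  p(6) = 216 - 612 + 552 - 156 = 0  ✓
  Dividing out (λ - 6): p(λ) = (λ - 6)(λ² - 11λ + 26).
Step 3 — remaining eigenvalues from the quadratic λ² - 11λ + 26 = 0:
  Δ = 11² - 4·26 = 121 - 104 = 17,  λ = (11 ± √17)/2 = (11 ± 4.1231)/2 ≈ 7.5616 or 3.4384.
  Sorted: λ_1 = 7.5616,  λ_2 = 6,  λ_3 = 3.4384  (check: sum = 17 = tr ✓).

Step 4 — unit eigenvector for λ_1 ≈ 7.5616: v spans the null space of (Sigma - λ_1 I), whose rows are
  r_1 = (-1.5616, 0, -2),  r_2 = (0, -1.5616, 0),  r_3 = (-2, 0, -2.5616).
  v is orthogonal to every row, so take v ∝ r_1 × r_2 = ((0)·(0) - (-2)·(-1.5616), (-2)·(0) - (-1.5616)·(0), (-1.5616)·(-1.5616) - (0)·(0)) ≈ (-3.1231, 0, 2.4384).
  Rescale (multiply by -1 so the first nonzero entry is positive): u = (3.1231, 0, -2.4384).
  ||u|| = √((3.1231)² + (0)² + (-2.4384)²) = √(15.6998) ≈ 3.9623,  v_1 = u/||u|| ≈ (0.7882, 0, -0.6154) (||v_1|| = 1).

λ_1 = 7.5616,  λ_2 = 6,  λ_3 = 3.4384;  v_1 ≈ (0.7882, 0, -0.6154)


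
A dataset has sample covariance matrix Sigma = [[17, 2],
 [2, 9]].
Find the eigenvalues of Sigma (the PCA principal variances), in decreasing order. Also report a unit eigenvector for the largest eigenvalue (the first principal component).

Step 1 — characteristic polynomial of 2×2 Sigma:
  det(Sigma - λI) = λ² - trace · λ + det = 0.
  trace = 17 + 9 = 26, det = 17·9 - (2)² = 149.
Step 2 — discriminant:
  Δ = trace² - 4·det = 676 - 596 = 80.
Step 3 — eigenvalues:
  λ = (trace ± √Δ)/2 = (26 ± 8.9443)/2,
  λ_1 = 17.4721,  λ_2 = 8.5279.

Step 4 — unit eigenvector for λ_1: solve (Sigma - λ_1 I)v = 0. First row:
  (17 - 17.4721)·v_x + (2)·v_y = 0, i.e. (-0.4721)·v_x + (2)·v_y = 0,
  so v ∝ (b, λ_1 - a) = (2, 0.4721) = u.
  ||u|| = √((2)² + (0.4721)²) = √(4.2229) ≈ 2.055,
  v_1 = u/||u|| ≈ (0.9732, 0.2298) (||v_1|| = 1).

λ_1 = 17.4721,  λ_2 = 8.5279;  v_1 ≈ (0.9732, 0.2298)


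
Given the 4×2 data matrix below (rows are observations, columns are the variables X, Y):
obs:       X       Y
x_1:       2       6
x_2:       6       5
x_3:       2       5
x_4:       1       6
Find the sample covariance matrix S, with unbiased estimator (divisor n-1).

Step 1 — column means:
  mean(X) = (2 + 6 + 2 + 1) / 4 = 11/4 = 2.75
  mean(Y) = (6 + 5 + 5 + 6) / 4 = 22/4 = 5.5

Step 2 — sample covariance S[i,j] = (1/(n-1)) · Σ_k (x_{k,i} - mean_i) · (x_{k,j} - mean_j), with n-1 = 3.
  S[X,X] = ((-0.75)·(-0.75) + (3.25)·(3.25) + (-0.75)·(-0.75) + (-1.75)·(-1.75)) / 3 = 14.75/3 = 4.9167
  S[X,Y] = ((-0.75)·(0.5) + (3.25)·(-0.5) + (-0.75)·(-0.5) + (-1.75)·(0.5)) / 3 = -2.5/3 = -0.8333
  S[Y,Y] = ((0.5)·(0.5) + (-0.5)·(-0.5) + (-0.5)·(-0.5) + (0.5)·(0.5)) / 3 = 1/3 = 0.3333

S is symmetric (S[j,i] = S[i,j]). Assembling:

S = [[4.9167, -0.8333],
 [-0.8333, 0.3333]]


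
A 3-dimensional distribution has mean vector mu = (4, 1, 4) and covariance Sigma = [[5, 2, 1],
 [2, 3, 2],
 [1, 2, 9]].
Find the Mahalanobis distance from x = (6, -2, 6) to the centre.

Step 1 — centre the observation: (x - mu) = (2, -3, 2).

Step 2 — invert Sigma (cofactor / det for 3×3, or solve directly):
  Sigma^{-1} = [[0.2738, -0.1905, 0.0119],
 [-0.1905, 0.5238, -0.0952],
 [0.0119, -0.0952, 0.131]].

Step 3 — form the quadratic (x - mu)^T · Sigma^{-1} · (x - mu):
  Sigma^{-1} · (x - mu) = (1.1429, -2.1429, 0.5714).
  (x - mu)^T · [Sigma^{-1} · (x - mu)] = (2)·(1.1429) + (-3)·(-2.1429) + (2)·(0.5714) = 9.8571.

Step 4 — take square root: d = √(9.8571) ≈ 3.1396.

d(x, mu) = √(9.8571) ≈ 3.1396


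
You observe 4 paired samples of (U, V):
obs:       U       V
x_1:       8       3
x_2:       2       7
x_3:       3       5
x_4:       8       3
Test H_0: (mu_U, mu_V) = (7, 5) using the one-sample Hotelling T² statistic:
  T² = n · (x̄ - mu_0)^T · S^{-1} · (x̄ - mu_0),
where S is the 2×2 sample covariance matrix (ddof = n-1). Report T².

Step 1 — sample mean vector:
  mean(U) = (8 + 2 + 3 + 8) / 4 = 21/4 = 5.25
  mean(V) = (3 + 7 + 5 + 3) / 4 = 18/4 = 4.5
  x̄ = (5.25, 4.5),  deviation x̄ - mu_0 = (5.25, 4.5) - (7, 5) = (-1.75, -0.5).

Step 2 — sample covariance matrix, S[i,j] = (1/(n-1)) · Σ_k (x_{k,i} - mean_i) · (x_{k,j} - mean_j), divisor n-1 = 3:
  S[U,U] = ((2.75)·(2.75) + (-3.25)·(-3.25) + (-2.25)·(-2.25) + (2.75)·(2.75)) / 3 = 30.75/3 = 10.25
  S[U,V] = ((2.75)·(-1.5) + (-3.25)·(2.5) + (-2.25)·(0.5) + (2.75)·(-1.5)) / 3 = -17.5/3 = -5.8333
  S[V,V] = ((-1.5)·(-1.5) + (2.5)·(2.5) + (0.5)·(0.5) + (-1.5)·(-1.5)) / 3 = 11/3 = 3.6667
  S = [[10.25, -5.8333],
 [-5.8333, 3.6667]].

Step 3 — invert S. det(S) = 10.25·3.6667 - (-5.8333)² = 3.5556.
  S^{-1} = (1/det) · [[d, -b], [-b, a]] = [[1.0312, 1.6406],
 [1.6406, 2.8828]].

Step 4 — quadratic form (x̄ - mu_0)^T · S^{-1} · (x̄ - mu_0):
  S^{-1} · (x̄ - mu_0) = (-2.625, -4.3125),
  (x̄ - mu_0)^T · [...] = (-1.75)·(-2.625) + (-0.5)·(-4.3125) = 6.75.

Step 5 — scale by n: T² = 4 · 6.75 = 27.

T² ≈ 27


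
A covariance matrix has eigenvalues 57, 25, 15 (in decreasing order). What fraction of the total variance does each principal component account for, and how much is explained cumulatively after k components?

Step 1 — total variance = trace(Sigma) = Σ λ_i = 57 + 25 + 15 = 97.

Step 2 — fraction explained by component i = λ_i / Σ λ:
  PC1: 57/97 = 0.5876
  PC2: 25/97 = 0.2577
  PC3: 15/97 = 0.1546

Step 3 — cumulative fraction after k components = (λ_1 + ... + λ_k) / Σ λ:
  k = 1: 57/97 = 0.5876
  k = 2: (57 + 25)/97 = 82/97 = 0.8454
  k = 3: (57 + 25 + 15)/97 = 97/97 = 1

Summary (fraction, with percent):

explained: PC1 0.5876 (58.76%), PC2 0.2577 (25.77%), PC3 0.1546 (15.46%);  cumulative: 0.5876, 0.8454, 1


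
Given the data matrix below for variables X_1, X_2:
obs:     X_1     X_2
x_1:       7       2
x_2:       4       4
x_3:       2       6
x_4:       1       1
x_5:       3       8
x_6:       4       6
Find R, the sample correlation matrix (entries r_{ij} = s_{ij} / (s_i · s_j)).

Step 1 — column means:
  mean(X_1) = (7 + 4 + 2 + 1 + 3 + 4) / 6 = 21/6 = 3.5
  mean(X_2) = (2 + 4 + 6 + 1 + 8 + 6) / 6 = 27/6 = 4.5

Step 2 — sample variances and covariances s[i,j] = (1/(n-1)) · Σ_k (x_{k,i} - mean_i) · (x_{k,j} - mean_j), with n-1 = 5:
  s[X_1,X_1] = ((3.5)·(3.5) + (0.5)·(0.5) + (-1.5)·(-1.5) + (-2.5)·(-2.5) + (-0.5)·(-0.5) + (0.5)·(0.5)) / 5 = 21.5/5 = 4.3
  s[X_1,X_2] = ((3.5)·(-2.5) + (0.5)·(-0.5) + (-1.5)·(1.5) + (-2.5)·(-3.5) + (-0.5)·(3.5) + (0.5)·(1.5)) / 5 = -3.5/5 = -0.7
  s[X_2,X_2] = ((-2.5)·(-2.5) + (-0.5)·(-0.5) + (1.5)·(1.5) + (-3.5)·(-3.5) + (3.5)·(3.5) + (1.5)·(1.5)) / 5 = 35.5/5 = 7.1
  Sample standard deviations s_i = √(s[i,i]):
  s(X_1) = √(4.3) = 2.0736
  s(X_2) = √(7.1) = 2.6646

Step 3 — r_{ij} = s_{ij} / (s_i · s_j):
  r[X_1,X_1] = 1 (diagonal).
  r[X_1,X_2] = -0.7 / (2.0736 · 2.6646) = -0.7 / 5.5254 = -0.1267
  r[X_2,X_2] = 1 (diagonal).

R is symmetric with unit diagonal. Assembling:

R = [[1, -0.1267],
 [-0.1267, 1]]


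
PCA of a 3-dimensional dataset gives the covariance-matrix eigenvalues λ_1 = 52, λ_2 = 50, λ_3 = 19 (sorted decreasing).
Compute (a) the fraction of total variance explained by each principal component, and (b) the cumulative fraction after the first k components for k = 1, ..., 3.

Step 1 — total variance = trace(Sigma) = Σ λ_i = 52 + 50 + 19 = 121.

Step 2 — fraction explained by component i = λ_i / Σ λ:
  PC1: 52/121 = 0.4298
  PC2: 50/121 = 0.4132
  PC3: 19/121 = 0.157

Step 3 — cumulative fraction after k components = (λ_1 + ... + λ_k) / Σ λ:
  k = 1: 52/121 = 0.4298
  k = 2: (52 + 50)/121 = 102/121 = 0.843
  k = 3: (52 + 50 + 19)/121 = 121/121 = 1

Summary (fraction, with percent):

explained: PC1 0.4298 (42.98%), PC2 0.4132 (41.32%), PC3 0.157 (15.7%);  cumulative: 0.4298, 0.843, 1


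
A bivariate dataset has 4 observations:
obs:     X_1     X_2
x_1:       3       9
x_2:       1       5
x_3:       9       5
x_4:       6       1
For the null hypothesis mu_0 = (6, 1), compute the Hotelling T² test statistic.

Step 1 — sample mean vector:
  mean(X_1) = (3 + 1 + 9 + 6) / 4 = 19/4 = 4.75
  mean(X_2) = (9 + 5 + 5 + 1) / 4 = 20/4 = 5
  x̄ = (4.75, 5),  deviation x̄ - mu_0 = (4.75, 5) - (6, 1) = (-1.25, 4).

Step 2 — sample covariance matrix, S[i,j] = (1/(n-1)) · Σ_k (x_{k,i} - mean_i) · (x_{k,j} - mean_j), divisor n-1 = 3:
  S[X_1,X_1] = ((-1.75)·(-1.75) + (-3.75)·(-3.75) + (4.25)·(4.25) + (1.25)·(1.25)) / 3 = 36.75/3 = 12.25
  S[X_1,X_2] = ((-1.75)·(4) + (-3.75)·(0) + (4.25)·(0) + (1.25)·(-4)) / 3 = -12/3 = -4
  S[X_2,X_2] = ((4)·(4) + (0)·(0) + (0)·(0) + (-4)·(-4)) / 3 = 32/3 = 10.6667
  S = [[12.25, -4],
 [-4, 10.6667]].

Step 3 — invert S. det(S) = 12.25·10.6667 - (-4)² = 114.6667.
  S^{-1} = (1/det) · [[d, -b], [-b, a]] = [[0.093, 0.0349],
 [0.0349, 0.1068]].

Step 4 — quadratic form (x̄ - mu_0)^T · S^{-1} · (x̄ - mu_0):
  S^{-1} · (x̄ - mu_0) = (0.0233, 0.3837),
  (x̄ - mu_0)^T · [...] = (-1.25)·(0.0233) + (4)·(0.3837) = 1.5058.

Step 5 — scale by n: T² = 4 · 1.5058 = 6.0233.

T² ≈ 6.0233


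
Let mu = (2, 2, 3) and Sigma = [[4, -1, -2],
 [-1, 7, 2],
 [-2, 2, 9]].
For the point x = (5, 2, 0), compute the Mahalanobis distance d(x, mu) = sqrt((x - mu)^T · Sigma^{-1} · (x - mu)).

Step 1 — centre the observation: (x - mu) = (3, 0, -3).

Step 2 — invert Sigma (cofactor / det for 3×3, or solve directly):
  Sigma^{-1} = [[0.285, 0.0242, 0.058],
 [0.0242, 0.1546, -0.029],
 [0.058, -0.029, 0.1304]].

Step 3 — form the quadratic (x - mu)^T · Sigma^{-1} · (x - mu):
  Sigma^{-1} · (x - mu) = (0.6812, 0.1594, -0.2174).
  (x - mu)^T · [Sigma^{-1} · (x - mu)] = (3)·(0.6812) + (0)·(0.1594) + (-3)·(-0.2174) = 2.6957.

Step 4 — take square root: d = √(2.6957) ≈ 1.6418.

d(x, mu) = √(2.6957) ≈ 1.6418


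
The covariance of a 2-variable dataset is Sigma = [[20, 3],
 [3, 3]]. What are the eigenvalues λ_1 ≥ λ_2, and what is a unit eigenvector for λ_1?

Step 1 — characteristic polynomial of 2×2 Sigma:
  det(Sigma - λI) = λ² - trace · λ + det = 0.
  trace = 20 + 3 = 23, det = 20·3 - (3)² = 51.
Step 2 — discriminant:
  Δ = trace² - 4·det = 529 - 204 = 325.
Step 3 — eigenvalues:
  λ = (trace ± √Δ)/2 = (23 ± 18.0278)/2,
  λ_1 = 20.5139,  λ_2 = 2.4861.

Step 4 — unit eigenvector for λ_1: solve (Sigma - λ_1 I)v = 0. First row:
  (20 - 20.5139)·v_x + (3)·v_y = 0, i.e. (-0.5139)·v_x + (3)·v_y = 0,
  so v ∝ (b, λ_1 - a) = (3, 0.5139) = u.
  ||u|| = √((3)² + (0.5139)²) = √(9.2641) ≈ 3.0437,
  v_1 = u/||u|| ≈ (0.9856, 0.1688) (||v_1|| = 1).

λ_1 = 20.5139,  λ_2 = 2.4861;  v_1 ≈ (0.9856, 0.1688)


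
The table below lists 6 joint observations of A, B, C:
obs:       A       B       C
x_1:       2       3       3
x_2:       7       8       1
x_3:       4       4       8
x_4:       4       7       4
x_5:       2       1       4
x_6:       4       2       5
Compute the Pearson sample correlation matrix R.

Step 1 — column means:
  mean(A) = (2 + 7 + 4 + 4 + 2 + 4) / 6 = 23/6 = 3.8333
  mean(B) = (3 + 8 + 4 + 7 + 1 + 2) / 6 = 25/6 = 4.1667
  mean(C) = (3 + 1 + 8 + 4 + 4 + 5) / 6 = 25/6 = 4.1667

Step 2 — sample variances and covariances s[i,j] = (1/(n-1)) · Σ_k (x_{k,i} - mean_i) · (x_{k,j} - mean_j), with n-1 = 5:
  s[A,A] = ((-1.8333)·(-1.8333) + (3.1667)·(3.1667) + (0.1667)·(0.1667) + (0.1667)·(0.1667) + (-1.8333)·(-1.8333) + (0.1667)·(0.1667)) / 5 = 16.8333/5 = 3.3667
  s[A,B] = ((-1.8333)·(-1.1667) + (3.1667)·(3.8333) + (0.1667)·(-0.1667) + (0.1667)·(2.8333) + (-1.8333)·(-3.1667) + (0.1667)·(-2.1667)) / 5 = 20.1667/5 = 4.0333
  s[A,C] = ((-1.8333)·(-1.1667) + (3.1667)·(-3.1667) + (0.1667)·(3.8333) + (0.1667)·(-0.1667) + (-1.8333)·(-0.1667) + (0.1667)·(0.8333)) / 5 = -6.8333/5 = -1.3667
  s[B,B] = ((-1.1667)·(-1.1667) + (3.8333)·(3.8333) + (-0.1667)·(-0.1667) + (2.8333)·(2.8333) + (-3.1667)·(-3.1667) + (-2.1667)·(-2.1667)) / 5 = 38.8333/5 = 7.7667
  s[B,C] = ((-1.1667)·(-1.1667) + (3.8333)·(-3.1667) + (-0.1667)·(3.8333) + (2.8333)·(-0.1667) + (-3.1667)·(-0.1667) + (-2.1667)·(0.8333)) / 5 = -13.1667/5 = -2.6333
  s[C,C] = ((-1.1667)·(-1.1667) + (-3.1667)·(-3.1667) + (3.8333)·(3.8333) + (-0.1667)·(-0.1667) + (-0.1667)·(-0.1667) + (0.8333)·(0.8333)) / 5 = 26.8333/5 = 5.3667
  Sample standard deviations s_i = √(s[i,i]):
  s(A) = √(3.3667) = 1.8348
  s(B) = √(7.7667) = 2.7869
  s(C) = √(5.3667) = 2.3166

Step 3 — r_{ij} = s_{ij} / (s_i · s_j):
  r[A,A] = 1 (diagonal).
  r[A,B] = 4.0333 / (1.8348 · 2.7869) = 4.0333 / 5.1135 = 0.7888
  r[A,C] = -1.3667 / (1.8348 · 2.3166) = -1.3667 / 4.2506 = -0.3215
  r[B,B] = 1 (diagonal).
  r[B,C] = -2.6333 / (2.7869 · 2.3166) = -2.6333 / 6.4561 = -0.4079
  r[C,C] = 1 (diagonal).

R is symmetric with unit diagonal. Assembling:

R = [[1, 0.7888, -0.3215],
 [0.7888, 1, -0.4079],
 [-0.3215, -0.4079, 1]]


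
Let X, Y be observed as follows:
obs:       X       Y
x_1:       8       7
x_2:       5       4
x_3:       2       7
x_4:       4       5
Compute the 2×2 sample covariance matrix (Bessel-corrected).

Step 1 — column means:
  mean(X) = (8 + 5 + 2 + 4) / 4 = 19/4 = 4.75
  mean(Y) = (7 + 4 + 7 + 5) / 4 = 23/4 = 5.75

Step 2 — sample covariance S[i,j] = (1/(n-1)) · Σ_k (x_{k,i} - mean_i) · (x_{k,j} - mean_j), with n-1 = 3.
  S[X,X] = ((3.25)·(3.25) + (0.25)·(0.25) + (-2.75)·(-2.75) + (-0.75)·(-0.75)) / 3 = 18.75/3 = 6.25
  S[X,Y] = ((3.25)·(1.25) + (0.25)·(-1.75) + (-2.75)·(1.25) + (-0.75)·(-0.75)) / 3 = 0.75/3 = 0.25
  S[Y,Y] = ((1.25)·(1.25) + (-1.75)·(-1.75) + (1.25)·(1.25) + (-0.75)·(-0.75)) / 3 = 6.75/3 = 2.25

S is symmetric (S[j,i] = S[i,j]). Assembling:

S = [[6.25, 0.25],
 [0.25, 2.25]]


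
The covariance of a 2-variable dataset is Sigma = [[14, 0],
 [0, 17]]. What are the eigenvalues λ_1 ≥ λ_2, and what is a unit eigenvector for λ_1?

Step 1 — characteristic polynomial of 2×2 Sigma:
  det(Sigma - λI) = λ² - trace · λ + det = 0.
  trace = 14 + 17 = 31, det = 14·17 - (0)² = 238.
Step 2 — discriminant:
  Δ = trace² - 4·det = 961 - 952 = 9.
Step 3 — eigenvalues:
  λ = (trace ± √Δ)/2 = (31 ± 3)/2,
  λ_1 = 17,  λ_2 = 14.

Step 4 — unit eigenvector for λ_1: Sigma is diagonal, so its eigenvectors are the coordinate axes. λ_1 = 17 is the diagonal entry on the second coordinate axis, hence
  v_1 = (0, 1) (||v_1|| = 1).

λ_1 = 17,  λ_2 = 14;  v_1 ≈ (0, 1)


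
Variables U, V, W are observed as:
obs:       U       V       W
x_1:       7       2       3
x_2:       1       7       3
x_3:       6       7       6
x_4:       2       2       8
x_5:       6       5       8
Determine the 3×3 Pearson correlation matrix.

Step 1 — column means:
  mean(U) = (7 + 1 + 6 + 2 + 6) / 5 = 22/5 = 4.4
  mean(V) = (2 + 7 + 7 + 2 + 5) / 5 = 23/5 = 4.6
  mean(W) = (3 + 3 + 6 + 8 + 8) / 5 = 28/5 = 5.6

Step 2 — sample variances and covariances s[i,j] = (1/(n-1)) · Σ_k (x_{k,i} - mean_i) · (x_{k,j} - mean_j), with n-1 = 4:
  s[U,U] = ((2.6)·(2.6) + (-3.4)·(-3.4) + (1.6)·(1.6) + (-2.4)·(-2.4) + (1.6)·(1.6)) / 4 = 29.2/4 = 7.3
  s[U,V] = ((2.6)·(-2.6) + (-3.4)·(2.4) + (1.6)·(2.4) + (-2.4)·(-2.6) + (1.6)·(0.4)) / 4 = -4.2/4 = -1.05
  s[U,W] = ((2.6)·(-2.6) + (-3.4)·(-2.6) + (1.6)·(0.4) + (-2.4)·(2.4) + (1.6)·(2.4)) / 4 = 0.8/4 = 0.2
  s[V,V] = ((-2.6)·(-2.6) + (2.4)·(2.4) + (2.4)·(2.4) + (-2.6)·(-2.6) + (0.4)·(0.4)) / 4 = 25.2/4 = 6.3
  s[V,W] = ((-2.6)·(-2.6) + (2.4)·(-2.6) + (2.4)·(0.4) + (-2.6)·(2.4) + (0.4)·(2.4)) / 4 = -3.8/4 = -0.95
  s[W,W] = ((-2.6)·(-2.6) + (-2.6)·(-2.6) + (0.4)·(0.4) + (2.4)·(2.4) + (2.4)·(2.4)) / 4 = 25.2/4 = 6.3
  Sample standard deviations s_i = √(s[i,i]):
  s(U) = √(7.3) = 2.7019
  s(V) = √(6.3) = 2.51
  s(W) = √(6.3) = 2.51

Step 3 — r_{ij} = s_{ij} / (s_i · s_j):
  r[U,U] = 1 (diagonal).
  r[U,V] = -1.05 / (2.7019 · 2.51) = -1.05 / 6.7816 = -0.1548
  r[U,W] = 0.2 / (2.7019 · 2.51) = 0.2 / 6.7816 = 0.0295
  r[V,V] = 1 (diagonal).
  r[V,W] = -0.95 / (2.51 · 2.51) = -0.95 / 6.3 = -0.1508
  r[W,W] = 1 (diagonal).

R is symmetric with unit diagonal. Assembling:

R = [[1, -0.1548, 0.0295],
 [-0.1548, 1, -0.1508],
 [0.0295, -0.1508, 1]]


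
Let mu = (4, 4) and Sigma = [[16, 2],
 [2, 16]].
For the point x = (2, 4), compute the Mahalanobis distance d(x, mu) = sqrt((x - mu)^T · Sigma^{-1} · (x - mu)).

Step 1 — centre the observation: (x - mu) = (-2, 0).

Step 2 — invert Sigma. det(Sigma) = 16·16 - (2)² = 252.
  Sigma^{-1} = (1/det) · [[d, -b], [-b, a]] = [[0.0635, -0.0079],
 [-0.0079, 0.0635]].

Step 3 — form the quadratic (x - mu)^T · Sigma^{-1} · (x - mu):
  Sigma^{-1} · (x - mu) = (-0.127, 0.0159).
  (x - mu)^T · [Sigma^{-1} · (x - mu)] = (-2)·(-0.127) + (0)·(0.0159) = 0.254.

Step 4 — take square root: d = √(0.254) ≈ 0.504.

d(x, mu) = √(0.254) ≈ 0.504


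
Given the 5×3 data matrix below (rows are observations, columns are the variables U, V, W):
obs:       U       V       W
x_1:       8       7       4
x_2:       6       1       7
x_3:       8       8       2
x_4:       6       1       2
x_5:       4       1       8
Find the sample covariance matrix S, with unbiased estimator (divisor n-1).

Step 1 — column means:
  mean(U) = (8 + 6 + 8 + 6 + 4) / 5 = 32/5 = 6.4
  mean(V) = (7 + 1 + 8 + 1 + 1) / 5 = 18/5 = 3.6
  mean(W) = (4 + 7 + 2 + 2 + 8) / 5 = 23/5 = 4.6

Step 2 — sample covariance S[i,j] = (1/(n-1)) · Σ_k (x_{k,i} - mean_i) · (x_{k,j} - mean_j), with n-1 = 4.
  S[U,U] = ((1.6)·(1.6) + (-0.4)·(-0.4) + (1.6)·(1.6) + (-0.4)·(-0.4) + (-2.4)·(-2.4)) / 4 = 11.2/4 = 2.8
  S[U,V] = ((1.6)·(3.4) + (-0.4)·(-2.6) + (1.6)·(4.4) + (-0.4)·(-2.6) + (-2.4)·(-2.6)) / 4 = 20.8/4 = 5.2
  S[U,W] = ((1.6)·(-0.6) + (-0.4)·(2.4) + (1.6)·(-2.6) + (-0.4)·(-2.6) + (-2.4)·(3.4)) / 4 = -13.2/4 = -3.3
  S[V,V] = ((3.4)·(3.4) + (-2.6)·(-2.6) + (4.4)·(4.4) + (-2.6)·(-2.6) + (-2.6)·(-2.6)) / 4 = 51.2/4 = 12.8
  S[V,W] = ((3.4)·(-0.6) + (-2.6)·(2.4) + (4.4)·(-2.6) + (-2.6)·(-2.6) + (-2.6)·(3.4)) / 4 = -21.8/4 = -5.45
  S[W,W] = ((-0.6)·(-0.6) + (2.4)·(2.4) + (-2.6)·(-2.6) + (-2.6)·(-2.6) + (3.4)·(3.4)) / 4 = 31.2/4 = 7.8

S is symmetric (S[j,i] = S[i,j]). Assembling:

S = [[2.8, 5.2, -3.3],
 [5.2, 12.8, -5.45],
 [-3.3, -5.45, 7.8]]


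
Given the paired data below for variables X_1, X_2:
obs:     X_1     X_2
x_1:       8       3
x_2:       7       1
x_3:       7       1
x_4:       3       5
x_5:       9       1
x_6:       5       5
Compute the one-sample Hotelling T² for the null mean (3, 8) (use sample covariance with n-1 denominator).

Step 1 — sample mean vector:
  mean(X_1) = (8 + 7 + 7 + 3 + 9 + 5) / 6 = 39/6 = 6.5
  mean(X_2) = (3 + 1 + 1 + 5 + 1 + 5) / 6 = 16/6 = 2.6667
  x̄ = (6.5, 2.6667),  deviation x̄ - mu_0 = (6.5, 2.6667) - (3, 8) = (3.5, -5.3333).

Step 2 — sample covariance matrix, S[i,j] = (1/(n-1)) · Σ_k (x_{k,i} - mean_i) · (x_{k,j} - mean_j), divisor n-1 = 5:
  S[X_1,X_1] = ((1.5)·(1.5) + (0.5)·(0.5) + (0.5)·(0.5) + (-3.5)·(-3.5) + (2.5)·(2.5) + (-1.5)·(-1.5)) / 5 = 23.5/5 = 4.7
  S[X_1,X_2] = ((1.5)·(0.3333) + (0.5)·(-1.6667) + (0.5)·(-1.6667) + (-3.5)·(2.3333) + (2.5)·(-1.6667) + (-1.5)·(2.3333)) / 5 = -17/5 = -3.4
  S[X_2,X_2] = ((0.3333)·(0.3333) + (-1.6667)·(-1.6667) + (-1.6667)·(-1.6667) + (2.3333)·(2.3333) + (-1.6667)·(-1.6667) + (2.3333)·(2.3333)) / 5 = 19.3333/5 = 3.8667
  S = [[4.7, -3.4],
 [-3.4, 3.8667]].

Step 3 — invert S. det(S) = 4.7·3.8667 - (-3.4)² = 6.6133.
  S^{-1} = (1/det) · [[d, -b], [-b, a]] = [[0.5847, 0.5141],
 [0.5141, 0.7107]].

Step 4 — quadratic form (x̄ - mu_0)^T · S^{-1} · (x̄ - mu_0):
  S^{-1} · (x̄ - mu_0) = (-0.6956, -1.9909),
  (x̄ - mu_0)^T · [...] = (3.5)·(-0.6956) + (-5.3333)·(-1.9909) = 8.1838.

Step 5 — scale by n: T² = 6 · 8.1838 = 49.1028.

T² ≈ 49.1028


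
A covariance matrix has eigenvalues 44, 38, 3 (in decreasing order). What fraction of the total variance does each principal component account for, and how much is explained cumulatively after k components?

Step 1 — total variance = trace(Sigma) = Σ λ_i = 44 + 38 + 3 = 85.

Step 2 — fraction explained by component i = λ_i / Σ λ:
  PC1: 44/85 = 0.5176
  PC2: 38/85 = 0.4471
  PC3: 3/85 = 0.0353

Step 3 — cumulative fraction after k components = (λ_1 + ... + λ_k) / Σ λ:
  k = 1: 44/85 = 0.5176
  k = 2: (44 + 38)/85 = 82/85 = 0.9647
  k = 3: (44 + 38 + 3)/85 = 85/85 = 1

Summary (fraction, with percent):

explained: PC1 0.5176 (51.76%), PC2 0.4471 (44.71%), PC3 0.0353 (3.53%);  cumulative: 0.5176, 0.9647, 1


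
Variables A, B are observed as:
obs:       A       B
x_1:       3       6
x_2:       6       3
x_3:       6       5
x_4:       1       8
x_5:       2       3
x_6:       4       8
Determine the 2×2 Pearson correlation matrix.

Step 1 — column means:
  mean(A) = (3 + 6 + 6 + 1 + 2 + 4) / 6 = 22/6 = 3.6667
  mean(B) = (6 + 3 + 5 + 8 + 3 + 8) / 6 = 33/6 = 5.5

Step 2 — sample variances and covariances s[i,j] = (1/(n-1)) · Σ_k (x_{k,i} - mean_i) · (x_{k,j} - mean_j), with n-1 = 5:
  s[A,A] = ((-0.6667)·(-0.6667) + (2.3333)·(2.3333) + (2.3333)·(2.3333) + (-2.6667)·(-2.6667) + (-1.6667)·(-1.6667) + (0.3333)·(0.3333)) / 5 = 21.3333/5 = 4.2667
  s[A,B] = ((-0.6667)·(0.5) + (2.3333)·(-2.5) + (2.3333)·(-0.5) + (-2.6667)·(2.5) + (-1.6667)·(-2.5) + (0.3333)·(2.5)) / 5 = -9/5 = -1.8
  s[B,B] = ((0.5)·(0.5) + (-2.5)·(-2.5) + (-0.5)·(-0.5) + (2.5)·(2.5) + (-2.5)·(-2.5) + (2.5)·(2.5)) / 5 = 25.5/5 = 5.1
  Sample standard deviations s_i = √(s[i,i]):
  s(A) = √(4.2667) = 2.0656
  s(B) = √(5.1) = 2.2583

Step 3 — r_{ij} = s_{ij} / (s_i · s_j):
  r[A,A] = 1 (diagonal).
  r[A,B] = -1.8 / (2.0656 · 2.2583) = -1.8 / 4.6648 = -0.3859
  r[B,B] = 1 (diagonal).

R is symmetric with unit diagonal. Assembling:

R = [[1, -0.3859],
 [-0.3859, 1]]


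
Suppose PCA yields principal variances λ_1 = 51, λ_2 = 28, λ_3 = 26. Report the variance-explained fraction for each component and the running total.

Step 1 — total variance = trace(Sigma) = Σ λ_i = 51 + 28 + 26 = 105.

Step 2 — fraction explained by component i = λ_i / Σ λ:
  PC1: 51/105 = 0.4857
  PC2: 28/105 = 0.2667
  PC3: 26/105 = 0.2476

Step 3 — cumulative fraction after k components = (λ_1 + ... + λ_k) / Σ λ:
  k = 1: 51/105 = 0.4857
  k = 2: (51 + 28)/105 = 79/105 = 0.7524
  k = 3: (51 + 28 + 26)/105 = 105/105 = 1

Summary (fraction, with percent):

explained: PC1 0.4857 (48.57%), PC2 0.2667 (26.67%), PC3 0.2476 (24.76%);  cumulative: 0.4857, 0.7524, 1


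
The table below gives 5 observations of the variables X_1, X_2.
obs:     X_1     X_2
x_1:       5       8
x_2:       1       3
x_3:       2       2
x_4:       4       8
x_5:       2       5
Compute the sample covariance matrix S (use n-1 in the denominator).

Step 1 — column means:
  mean(X_1) = (5 + 1 + 2 + 4 + 2) / 5 = 14/5 = 2.8
  mean(X_2) = (8 + 3 + 2 + 8 + 5) / 5 = 26/5 = 5.2

Step 2 — sample covariance S[i,j] = (1/(n-1)) · Σ_k (x_{k,i} - mean_i) · (x_{k,j} - mean_j), with n-1 = 4.
  S[X_1,X_1] = ((2.2)·(2.2) + (-1.8)·(-1.8) + (-0.8)·(-0.8) + (1.2)·(1.2) + (-0.8)·(-0.8)) / 4 = 10.8/4 = 2.7
  S[X_1,X_2] = ((2.2)·(2.8) + (-1.8)·(-2.2) + (-0.8)·(-3.2) + (1.2)·(2.8) + (-0.8)·(-0.2)) / 4 = 16.2/4 = 4.05
  S[X_2,X_2] = ((2.8)·(2.8) + (-2.2)·(-2.2) + (-3.2)·(-3.2) + (2.8)·(2.8) + (-0.2)·(-0.2)) / 4 = 30.8/4 = 7.7

S is symmetric (S[j,i] = S[i,j]). Assembling:

S = [[2.7, 4.05],
 [4.05, 7.7]]


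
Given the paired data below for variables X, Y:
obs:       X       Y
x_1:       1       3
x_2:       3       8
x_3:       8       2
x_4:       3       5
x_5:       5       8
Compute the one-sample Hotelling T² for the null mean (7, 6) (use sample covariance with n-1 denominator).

Step 1 — sample mean vector:
  mean(X) = (1 + 3 + 8 + 3 + 5) / 5 = 20/5 = 4
  mean(Y) = (3 + 8 + 2 + 5 + 8) / 5 = 26/5 = 5.2
  x̄ = (4, 5.2),  deviation x̄ - mu_0 = (4, 5.2) - (7, 6) = (-3, -0.8).

Step 2 — sample covariance matrix, S[i,j] = (1/(n-1)) · Σ_k (x_{k,i} - mean_i) · (x_{k,j} - mean_j), divisor n-1 = 4:
  S[X,X] = ((-3)·(-3) + (-1)·(-1) + (4)·(4) + (-1)·(-1) + (1)·(1)) / 4 = 28/4 = 7
  S[X,Y] = ((-3)·(-2.2) + (-1)·(2.8) + (4)·(-3.2) + (-1)·(-0.2) + (1)·(2.8)) / 4 = -6/4 = -1.5
  S[Y,Y] = ((-2.2)·(-2.2) + (2.8)·(2.8) + (-3.2)·(-3.2) + (-0.2)·(-0.2) + (2.8)·(2.8)) / 4 = 30.8/4 = 7.7
  S = [[7, -1.5],
 [-1.5, 7.7]].

Step 3 — invert S. det(S) = 7·7.7 - (-1.5)² = 51.65.
  S^{-1} = (1/det) · [[d, -b], [-b, a]] = [[0.1491, 0.029],
 [0.029, 0.1355]].

Step 4 — quadratic form (x̄ - mu_0)^T · S^{-1} · (x̄ - mu_0):
  S^{-1} · (x̄ - mu_0) = (-0.4705, -0.1955),
  (x̄ - mu_0)^T · [...] = (-3)·(-0.4705) + (-0.8)·(-0.1955) = 1.5679.

Step 5 — scale by n: T² = 5 · 1.5679 = 7.8393.

T² ≈ 7.8393


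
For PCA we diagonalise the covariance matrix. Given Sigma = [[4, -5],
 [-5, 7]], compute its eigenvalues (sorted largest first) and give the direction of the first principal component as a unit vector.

Step 1 — characteristic polynomial of 2×2 Sigma:
  det(Sigma - λI) = λ² - trace · λ + det = 0.
  trace = 4 + 7 = 11, det = 4·7 - (-5)² = 3.
Step 2 — discriminant:
  Δ = trace² - 4·det = 121 - 12 = 109.
Step 3 — eigenvalues:
  λ = (trace ± √Δ)/2 = (11 ± 10.4403)/2,
  λ_1 = 10.7202,  λ_2 = 0.2798.

Step 4 — unit eigenvector for λ_1: solve (Sigma - λ_1 I)v = 0. First row:
  (4 - 10.7202)·v_x + (-5)·v_y = 0, i.e. (-6.7202)·v_x + (-5)·v_y = 0,
  so v ∝ (b, λ_1 - a) = (-5, 6.7202); multiply by -1 so the first entry is positive: u = (5, -6.7202).
  ||u|| = √((5)² + (-6.7202)²) = √(70.1605) ≈ 8.3762,
  v_1 = u/||u|| ≈ (0.5969, -0.8023) (||v_1|| = 1).

λ_1 = 10.7202,  λ_2 = 0.2798;  v_1 ≈ (0.5969, -0.8023)


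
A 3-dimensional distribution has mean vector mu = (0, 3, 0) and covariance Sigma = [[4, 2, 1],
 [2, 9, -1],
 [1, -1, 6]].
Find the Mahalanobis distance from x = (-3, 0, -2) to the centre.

Step 1 — centre the observation: (x - mu) = (-3, -3, -2).

Step 2 — invert Sigma (cofactor / det for 3×3, or solve directly):
  Sigma^{-1} = [[0.3029, -0.0743, -0.0629],
 [-0.0743, 0.1314, 0.0343],
 [-0.0629, 0.0343, 0.1829]].

Step 3 — form the quadratic (x - mu)^T · Sigma^{-1} · (x - mu):
  Sigma^{-1} · (x - mu) = (-0.56, -0.24, -0.28).
  (x - mu)^T · [Sigma^{-1} · (x - mu)] = (-3)·(-0.56) + (-3)·(-0.24) + (-2)·(-0.28) = 2.96.

Step 4 — take square root: d = √(2.96) ≈ 1.7205.

d(x, mu) = √(2.96) ≈ 1.7205


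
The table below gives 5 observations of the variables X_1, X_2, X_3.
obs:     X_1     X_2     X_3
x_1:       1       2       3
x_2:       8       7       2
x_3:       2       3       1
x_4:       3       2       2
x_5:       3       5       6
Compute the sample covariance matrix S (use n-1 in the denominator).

Step 1 — column means:
  mean(X_1) = (1 + 8 + 2 + 3 + 3) / 5 = 17/5 = 3.4
  mean(X_2) = (2 + 7 + 3 + 2 + 5) / 5 = 19/5 = 3.8
  mean(X_3) = (3 + 2 + 1 + 2 + 6) / 5 = 14/5 = 2.8

Step 2 — sample covariance S[i,j] = (1/(n-1)) · Σ_k (x_{k,i} - mean_i) · (x_{k,j} - mean_j), with n-1 = 4.
  S[X_1,X_1] = ((-2.4)·(-2.4) + (4.6)·(4.6) + (-1.4)·(-1.4) + (-0.4)·(-0.4) + (-0.4)·(-0.4)) / 4 = 29.2/4 = 7.3
  S[X_1,X_2] = ((-2.4)·(-1.8) + (4.6)·(3.2) + (-1.4)·(-0.8) + (-0.4)·(-1.8) + (-0.4)·(1.2)) / 4 = 20.4/4 = 5.1
  S[X_1,X_3] = ((-2.4)·(0.2) + (4.6)·(-0.8) + (-1.4)·(-1.8) + (-0.4)·(-0.8) + (-0.4)·(3.2)) / 4 = -2.6/4 = -0.65
  S[X_2,X_2] = ((-1.8)·(-1.8) + (3.2)·(3.2) + (-0.8)·(-0.8) + (-1.8)·(-1.8) + (1.2)·(1.2)) / 4 = 18.8/4 = 4.7
  S[X_2,X_3] = ((-1.8)·(0.2) + (3.2)·(-0.8) + (-0.8)·(-1.8) + (-1.8)·(-0.8) + (1.2)·(3.2)) / 4 = 3.8/4 = 0.95
  S[X_3,X_3] = ((0.2)·(0.2) + (-0.8)·(-0.8) + (-1.8)·(-1.8) + (-0.8)·(-0.8) + (3.2)·(3.2)) / 4 = 14.8/4 = 3.7

S is symmetric (S[j,i] = S[i,j]). Assembling:

S = [[7.3, 5.1, -0.65],
 [5.1, 4.7, 0.95],
 [-0.65, 0.95, 3.7]]
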